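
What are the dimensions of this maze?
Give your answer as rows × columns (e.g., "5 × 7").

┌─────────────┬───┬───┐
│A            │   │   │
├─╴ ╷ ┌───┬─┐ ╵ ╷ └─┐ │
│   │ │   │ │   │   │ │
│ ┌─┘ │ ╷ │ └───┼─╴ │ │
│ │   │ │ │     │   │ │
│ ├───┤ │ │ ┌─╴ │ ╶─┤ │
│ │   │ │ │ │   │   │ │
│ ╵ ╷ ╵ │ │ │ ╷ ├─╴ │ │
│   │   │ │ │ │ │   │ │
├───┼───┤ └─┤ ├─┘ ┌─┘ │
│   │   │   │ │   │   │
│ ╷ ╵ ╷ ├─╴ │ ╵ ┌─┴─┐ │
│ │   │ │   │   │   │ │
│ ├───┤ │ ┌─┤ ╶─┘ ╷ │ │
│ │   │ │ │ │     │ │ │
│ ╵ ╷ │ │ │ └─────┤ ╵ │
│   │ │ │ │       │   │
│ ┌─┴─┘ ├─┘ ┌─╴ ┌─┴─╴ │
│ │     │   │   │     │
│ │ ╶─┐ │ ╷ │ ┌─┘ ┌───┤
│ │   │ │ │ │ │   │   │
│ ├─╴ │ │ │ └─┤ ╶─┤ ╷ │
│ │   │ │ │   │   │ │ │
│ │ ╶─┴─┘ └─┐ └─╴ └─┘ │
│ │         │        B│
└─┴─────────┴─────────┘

Counting the maze dimensions:
Rows (vertical): 13
Columns (horizontal): 11
Dimensions: 13 × 11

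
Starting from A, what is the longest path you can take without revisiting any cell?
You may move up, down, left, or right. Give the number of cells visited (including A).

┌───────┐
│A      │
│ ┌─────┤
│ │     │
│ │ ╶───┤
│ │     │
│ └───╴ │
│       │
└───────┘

Finding longest simple path using DFS:
Start: (0, 0)
Longest path visits 13 cells
Path: A → down → down → down → right → right → right → up → left → left → up → right → right

Solution:

┌───────┐
│A      │
│ ┌─────┤
│↓│↱ → B│
│ │ ╶───┤
│↓│↑ ← ↰│
│ └───╴ │
│↳ → → ↑│
└───────┘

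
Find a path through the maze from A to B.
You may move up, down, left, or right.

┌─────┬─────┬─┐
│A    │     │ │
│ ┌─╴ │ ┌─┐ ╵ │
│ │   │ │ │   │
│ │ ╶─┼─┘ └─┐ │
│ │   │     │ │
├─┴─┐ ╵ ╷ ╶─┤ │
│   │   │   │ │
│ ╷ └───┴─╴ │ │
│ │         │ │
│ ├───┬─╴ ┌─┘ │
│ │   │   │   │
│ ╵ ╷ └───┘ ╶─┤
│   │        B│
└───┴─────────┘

Finding the shortest path through the maze:
Path length: 30 steps
Directions: right → right → down → left → down → right → down → right → up → right → down → right → down → left → left → left → left → up → left → down → down → down → right → up → right → down → right → right → right → right

Solution:

┌─────┬─────┬─┐
│A → ↓│     │ │
│ ┌─╴ │ ┌─┐ ╵ │
│ │↓ ↲│ │ │   │
│ │ ╶─┼─┘ └─┐ │
│ │↳ ↓│↱ ↓  │ │
├─┴─┐ ╵ ╷ ╶─┤ │
│↓ ↰│↳ ↑│↳ ↓│ │
│ ╷ └───┴─╴ │ │
│↓│↑ ← ← ← ↲│ │
│ ├───┬─╴ ┌─┘ │
│↓│↱ ↓│   │   │
│ ╵ ╷ └───┘ ╶─┤
│↳ ↑│↳ → → → B│
└───┴─────────┘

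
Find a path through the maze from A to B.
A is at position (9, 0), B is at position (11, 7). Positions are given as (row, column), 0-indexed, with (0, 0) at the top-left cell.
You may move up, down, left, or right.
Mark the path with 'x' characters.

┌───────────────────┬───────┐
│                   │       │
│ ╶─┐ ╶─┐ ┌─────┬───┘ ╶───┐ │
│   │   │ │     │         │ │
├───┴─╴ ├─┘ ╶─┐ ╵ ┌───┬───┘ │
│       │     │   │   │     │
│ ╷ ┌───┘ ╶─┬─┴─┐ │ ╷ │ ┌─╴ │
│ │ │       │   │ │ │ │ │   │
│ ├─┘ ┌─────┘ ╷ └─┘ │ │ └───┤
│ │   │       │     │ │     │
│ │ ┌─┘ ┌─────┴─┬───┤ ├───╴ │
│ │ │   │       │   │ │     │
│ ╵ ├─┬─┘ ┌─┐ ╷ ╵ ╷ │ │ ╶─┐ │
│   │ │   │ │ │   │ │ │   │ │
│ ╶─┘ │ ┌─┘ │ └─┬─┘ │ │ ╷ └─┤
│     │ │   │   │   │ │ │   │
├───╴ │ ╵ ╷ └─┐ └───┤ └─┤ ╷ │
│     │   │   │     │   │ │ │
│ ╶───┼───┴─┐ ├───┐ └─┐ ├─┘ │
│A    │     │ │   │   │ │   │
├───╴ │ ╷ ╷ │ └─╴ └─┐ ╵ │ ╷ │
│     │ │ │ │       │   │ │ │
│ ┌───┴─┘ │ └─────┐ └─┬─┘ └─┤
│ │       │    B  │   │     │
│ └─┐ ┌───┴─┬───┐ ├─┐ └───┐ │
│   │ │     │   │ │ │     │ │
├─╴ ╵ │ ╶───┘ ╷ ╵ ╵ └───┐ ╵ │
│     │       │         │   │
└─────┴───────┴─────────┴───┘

Finding the shortest path from (9, 0) to (11, 7):
Path length: 21 steps
Directions: right → right → down → left → left → down → down → right → down → right → up → up → right → right → up → up → right → down → down → right → right

Solution:

┌───────────────────┬───────┐
│                   │       │
│ ╶─┐ ╶─┐ ┌─────┬───┘ ╶───┐ │
│   │   │ │     │         │ │
├───┴─╴ ├─┘ ╶─┐ ╵ ┌───┬───┘ │
│       │     │   │   │     │
│ ╷ ┌───┘ ╶─┬─┴─┐ │ ╷ │ ┌─╴ │
│ │ │       │   │ │ │ │ │   │
│ ├─┘ ┌─────┘ ╷ └─┘ │ │ └───┤
│ │   │       │     │ │     │
│ │ ┌─┘ ┌─────┴─┬───┤ ├───╴ │
│ │ │   │       │   │ │     │
│ ╵ ├─┬─┘ ┌─┐ ╷ ╵ ╷ │ │ ╶─┐ │
│   │ │   │ │ │   │ │ │   │ │
│ ╶─┘ │ ┌─┘ │ └─┬─┘ │ │ ╷ └─┤
│     │ │   │   │   │ │ │   │
├───╴ │ ╵ ╷ └─┐ └───┤ └─┤ ╷ │
│     │   │   │     │   │ │ │
│ ╶───┼───┴─┐ ├───┐ └─┐ ├─┘ │
│A x x│  x x│ │   │   │ │   │
├───╴ │ ╷ ╷ │ └─╴ └─┐ ╵ │ ╷ │
│x x x│ │x│x│       │   │ │ │
│ ┌───┴─┘ │ └─────┐ └─┬─┘ └─┤
│x│  x x x│x x B  │   │     │
│ └─┐ ┌───┴─┬───┐ ├─┐ └───┐ │
│x x│x│     │   │ │ │     │ │
├─╴ ╵ │ ╶───┘ ╷ ╵ ╵ └───┐ ╵ │
│  x x│       │         │   │
└─────┴───────┴─────────┴───┘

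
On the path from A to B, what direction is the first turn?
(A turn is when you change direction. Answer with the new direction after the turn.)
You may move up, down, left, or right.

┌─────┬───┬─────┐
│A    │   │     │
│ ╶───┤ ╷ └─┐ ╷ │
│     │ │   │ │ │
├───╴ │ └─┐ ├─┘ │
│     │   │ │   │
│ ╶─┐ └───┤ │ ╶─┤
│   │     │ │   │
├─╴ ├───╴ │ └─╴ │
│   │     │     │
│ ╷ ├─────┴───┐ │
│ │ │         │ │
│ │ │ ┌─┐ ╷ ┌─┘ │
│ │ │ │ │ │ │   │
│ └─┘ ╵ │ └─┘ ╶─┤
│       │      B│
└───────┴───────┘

Directions: down, right, right, down, left, left, down, right, down, left, down, down, down, right, right, up, up, right, right, down, down, right, right, right
First turn direction: right

Solution:

┌─────┬───┬─────┐
│A    │   │     │
│ ╶───┤ ╷ └─┐ ╷ │
│↳ → ↓│ │   │ │ │
├───╴ │ └─┐ ├─┘ │
│↓ ← ↲│   │ │   │
│ ╶─┐ └───┤ │ ╶─┤
│↳ ↓│     │ │   │
├─╴ ├───╴ │ └─╴ │
│↓ ↲│     │     │
│ ╷ ├─────┴───┐ │
│↓│ │↱ → ↓    │ │
│ │ │ ┌─┐ ╷ ┌─┘ │
│↓│ │↑│ │↓│ │   │
│ └─┘ ╵ │ └─┘ ╶─┤
│↳ → ↑  │↳ → → B│
└───────┴───────┘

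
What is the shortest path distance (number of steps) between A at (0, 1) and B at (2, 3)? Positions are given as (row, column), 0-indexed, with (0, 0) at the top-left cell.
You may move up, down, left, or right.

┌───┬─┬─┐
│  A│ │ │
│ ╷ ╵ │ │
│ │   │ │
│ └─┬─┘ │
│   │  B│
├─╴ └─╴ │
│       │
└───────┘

Finding path from (0, 1) to (2, 3):
Path: (0,1) → (0,0) → (1,0) → (2,0) → (2,1) → (3,1) → (3,2) → (3,3) → (2,3)
Distance: 8 steps

Solution:

┌───┬─┬─┐
│↓ A│ │ │
│ ╷ ╵ │ │
│↓│   │ │
│ └─┬─┘ │
│↳ ↓│  B│
├─╴ └─╴ │
│  ↳ → ↑│
└───────┘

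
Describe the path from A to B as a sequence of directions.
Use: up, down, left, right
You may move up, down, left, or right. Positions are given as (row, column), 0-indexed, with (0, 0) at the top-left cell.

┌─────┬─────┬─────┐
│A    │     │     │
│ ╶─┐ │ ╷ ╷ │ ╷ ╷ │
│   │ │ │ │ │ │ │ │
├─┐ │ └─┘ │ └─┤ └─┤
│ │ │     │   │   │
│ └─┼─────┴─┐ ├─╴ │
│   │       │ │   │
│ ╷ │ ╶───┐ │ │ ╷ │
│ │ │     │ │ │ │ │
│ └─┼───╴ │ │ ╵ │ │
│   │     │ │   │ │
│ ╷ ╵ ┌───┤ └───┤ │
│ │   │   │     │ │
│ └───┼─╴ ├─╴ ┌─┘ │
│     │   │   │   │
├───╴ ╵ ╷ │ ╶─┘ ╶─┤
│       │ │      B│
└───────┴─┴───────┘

Finding the path and converting it to directions:
Path through cells: (0,0) → (0,1) → (0,2) → (1,2) → (2,2) → (2,3) → (2,4) → (1,4) → (0,4) → (0,5) → (1,5) → (2,5) → (2,6) → (3,6) → (4,6) → (5,6) → (5,7) → (4,7) → (3,7) → (3,8) → (4,8) → (5,8) → (6,8) → (7,8) → (7,7) → (8,7) → (8,8)
Directions: right, right, down, down, right, right, up, up, right, down, down, right, down, down, down, right, up, up, right, down, down, down, down, left, down, right

Solution:

┌─────┬─────┬─────┐
│A → ↓│  ↱ ↓│     │
│ ╶─┐ │ ╷ ╷ │ ╷ ╷ │
│   │↓│ │↑│↓│ │ │ │
├─┐ │ └─┘ │ └─┤ └─┤
│ │ │↳ → ↑│↳ ↓│   │
│ └─┼─────┴─┐ ├─╴ │
│   │       │↓│↱ ↓│
│ ╷ │ ╶───┐ │ │ ╷ │
│ │ │     │ │↓│↑│↓│
│ └─┼───╴ │ │ ╵ │ │
│   │     │ │↳ ↑│↓│
│ ╷ ╵ ┌───┤ └───┤ │
│ │   │   │     │↓│
│ └───┼─╴ ├─╴ ┌─┘ │
│     │   │   │↓ ↲│
├───╴ ╵ ╷ │ ╶─┘ ╶─┤
│       │ │    ↳ B│
└───────┴─┴───────┘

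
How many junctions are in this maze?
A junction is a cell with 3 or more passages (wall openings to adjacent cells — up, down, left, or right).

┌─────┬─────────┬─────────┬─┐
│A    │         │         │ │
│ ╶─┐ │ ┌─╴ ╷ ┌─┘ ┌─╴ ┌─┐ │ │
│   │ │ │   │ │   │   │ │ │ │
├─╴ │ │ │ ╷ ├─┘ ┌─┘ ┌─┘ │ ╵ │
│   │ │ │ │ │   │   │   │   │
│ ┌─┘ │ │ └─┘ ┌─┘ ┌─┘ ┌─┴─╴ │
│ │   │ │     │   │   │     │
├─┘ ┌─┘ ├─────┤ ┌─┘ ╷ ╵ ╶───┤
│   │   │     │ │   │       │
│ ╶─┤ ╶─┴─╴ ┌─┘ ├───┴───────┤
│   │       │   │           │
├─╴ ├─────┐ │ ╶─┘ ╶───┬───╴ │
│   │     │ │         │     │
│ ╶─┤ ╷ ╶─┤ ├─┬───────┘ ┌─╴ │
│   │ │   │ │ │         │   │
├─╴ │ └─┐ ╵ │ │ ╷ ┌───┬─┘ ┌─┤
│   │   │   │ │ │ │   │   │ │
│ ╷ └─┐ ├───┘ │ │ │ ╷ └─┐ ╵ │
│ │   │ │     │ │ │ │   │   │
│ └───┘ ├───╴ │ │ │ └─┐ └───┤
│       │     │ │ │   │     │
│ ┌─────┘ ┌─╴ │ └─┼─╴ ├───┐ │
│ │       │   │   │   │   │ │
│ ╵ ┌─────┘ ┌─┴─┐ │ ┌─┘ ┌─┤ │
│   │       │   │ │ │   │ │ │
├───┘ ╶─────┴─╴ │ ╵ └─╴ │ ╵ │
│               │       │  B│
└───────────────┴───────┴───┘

Checking each cell for number of passages:

Junctions found (3+ passages):
  (0, 5): 3 passages
  (0, 6): 3 passages
  (0, 10): 3 passages
  (1, 5): 3 passages
  (2, 13): 3 passages
  (3, 10): 3 passages
  (4, 5): 3 passages
  (4, 11): 3 passages
  (5, 5): 3 passages
  (6, 3): 3 passages
  (6, 8): 3 passages
  (6, 13): 3 passages
  (7, 8): 3 passages
  (8, 1): 3 passages
  (8, 12): 3 passages
  (9, 6): 3 passages
  (10, 0): 3 passages
  (10, 6): 3 passages
  (12, 11): 3 passages
  (13, 2): 3 passages
  (13, 9): 3 passages
Total junctions: 21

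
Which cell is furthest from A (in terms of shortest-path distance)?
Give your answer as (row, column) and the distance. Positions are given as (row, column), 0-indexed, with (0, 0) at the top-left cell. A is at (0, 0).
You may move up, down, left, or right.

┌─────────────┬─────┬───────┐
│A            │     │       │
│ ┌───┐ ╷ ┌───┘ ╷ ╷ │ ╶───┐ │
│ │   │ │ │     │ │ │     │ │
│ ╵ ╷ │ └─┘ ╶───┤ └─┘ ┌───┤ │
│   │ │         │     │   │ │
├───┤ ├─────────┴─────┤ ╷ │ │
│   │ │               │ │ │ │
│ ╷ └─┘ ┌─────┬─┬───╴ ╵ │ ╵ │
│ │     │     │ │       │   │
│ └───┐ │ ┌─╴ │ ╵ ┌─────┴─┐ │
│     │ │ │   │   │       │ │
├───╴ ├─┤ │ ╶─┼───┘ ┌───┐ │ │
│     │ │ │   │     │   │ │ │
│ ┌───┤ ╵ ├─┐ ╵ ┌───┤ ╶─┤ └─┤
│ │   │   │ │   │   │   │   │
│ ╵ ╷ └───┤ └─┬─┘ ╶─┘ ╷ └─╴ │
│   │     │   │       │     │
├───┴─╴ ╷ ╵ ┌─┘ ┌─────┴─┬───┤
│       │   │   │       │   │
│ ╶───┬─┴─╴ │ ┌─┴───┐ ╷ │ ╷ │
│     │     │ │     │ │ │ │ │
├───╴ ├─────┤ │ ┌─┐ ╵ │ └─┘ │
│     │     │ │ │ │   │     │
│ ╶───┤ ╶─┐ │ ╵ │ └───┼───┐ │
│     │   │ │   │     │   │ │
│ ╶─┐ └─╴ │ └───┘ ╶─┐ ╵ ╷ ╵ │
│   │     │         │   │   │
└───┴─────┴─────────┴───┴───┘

Computing BFS distances from A to all cells:
Furthest cell: (6, 3)
Distance: 147 steps

Path from A to the furthest cell:

┌─────────────┬─────┬───────┐
│A → → ↓      │↱ ↓  │↱ → → ↓│
│ ┌───┐ ╷ ┌───┘ ╷ ╷ │ ╶───┐ │
│ │   │↓│ │↱ → ↑│↓│ │↑    │↓│
│ ╵ ╷ │ └─┘ ╶───┤ └─┘ ┌───┤ │
│   │ │↳ → ↑    │↳ → ↑│↓ ↰│↓│
├───┤ ├─────────┴─────┤ ╷ │ │
│↓ ↰│ │↓ ← ← ← ← ← ← ↰│↓│↑│↓│
│ ╷ └─┘ ┌─────┬─┬───╴ ╵ │ ╵ │
│↓│↑ ← ↲│↓ ← ↰│ │    ↑ ↲│↑ ↲│
│ └───┐ │ ┌─╴ │ ╵ ┌─────┴─┐ │
│↳ → ↓│ │↓│↱ ↑│   │↓ ← ← ↰│ │
├───╴ ├─┤ │ ╶─┼───┘ ┌───┐ │ │
│↓ ← ↲│B│↓│↑ ↰│↓ ← ↲│   │↑│ │
│ ┌───┤ ╵ ├─┐ ╵ ┌───┤ ╶─┤ └─┤
│↓│↱ ↓│↑ ↲│ │↑ ↲│   │↱ ↓│↑ ↰│
│ ╵ ╷ └───┤ └─┬─┘ ╶─┘ ╷ └─╴ │
│↳ ↑│↳ ↓  │   │↱ → → ↑│↳ → ↑│
├───┴─╴ ╷ ╵ ┌─┘ ┌─────┴─┬───┤
│↓ ← ← ↲│   │↱ ↑│    ↓ ↰│   │
│ ╶───┬─┴─╴ │ ┌─┴───┐ ╷ │ ╷ │
│↳ → ↓│     │↑│↓ ← ↰│↓│↑│ │ │
├───╴ ├─────┤ │ ┌─┐ ╵ │ └─┘ │
│↓ ← ↲│↱ → ↓│↑│↓│ │↑ ↲│↑ ← ↰│
│ ╶───┤ ╶─┐ │ ╵ │ └───┼───┐ │
│↳ → ↓│↑ ↰│↓│↑ ↲│↱ → ↓│↱ ↓│↑│
│ ╶─┐ └─╴ │ └───┘ ╶─┐ ╵ ╷ ╵ │
│   │↳ → ↑│↳ → → ↑  │↳ ↑│↳ ↑│
└───┴─────┴─────────┴───┴───┘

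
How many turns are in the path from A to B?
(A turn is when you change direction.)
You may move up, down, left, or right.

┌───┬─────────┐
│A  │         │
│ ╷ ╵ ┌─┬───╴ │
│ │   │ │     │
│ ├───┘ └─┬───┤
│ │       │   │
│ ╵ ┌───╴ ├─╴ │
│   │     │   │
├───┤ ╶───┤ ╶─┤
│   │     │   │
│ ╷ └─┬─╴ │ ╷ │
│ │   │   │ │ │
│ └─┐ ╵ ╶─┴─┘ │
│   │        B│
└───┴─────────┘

Directions: down, down, down, right, up, right, right, right, down, left, left, down, right, right, down, left, down, right, right, right
Number of turns: 11

Solution:

┌───┬─────────┐
│A  │         │
│ ╷ ╵ ┌─┬───╴ │
│↓│   │ │     │
│ ├───┘ └─┬───┤
│↓│↱ → → ↓│   │
│ ╵ ┌───╴ ├─╴ │
│↳ ↑│↓ ← ↲│   │
├───┤ ╶───┤ ╶─┤
│   │↳ → ↓│   │
│ ╷ └─┬─╴ │ ╷ │
│ │   │↓ ↲│ │ │
│ └─┐ ╵ ╶─┴─┘ │
│   │  ↳ → → B│
└───┴─────────┘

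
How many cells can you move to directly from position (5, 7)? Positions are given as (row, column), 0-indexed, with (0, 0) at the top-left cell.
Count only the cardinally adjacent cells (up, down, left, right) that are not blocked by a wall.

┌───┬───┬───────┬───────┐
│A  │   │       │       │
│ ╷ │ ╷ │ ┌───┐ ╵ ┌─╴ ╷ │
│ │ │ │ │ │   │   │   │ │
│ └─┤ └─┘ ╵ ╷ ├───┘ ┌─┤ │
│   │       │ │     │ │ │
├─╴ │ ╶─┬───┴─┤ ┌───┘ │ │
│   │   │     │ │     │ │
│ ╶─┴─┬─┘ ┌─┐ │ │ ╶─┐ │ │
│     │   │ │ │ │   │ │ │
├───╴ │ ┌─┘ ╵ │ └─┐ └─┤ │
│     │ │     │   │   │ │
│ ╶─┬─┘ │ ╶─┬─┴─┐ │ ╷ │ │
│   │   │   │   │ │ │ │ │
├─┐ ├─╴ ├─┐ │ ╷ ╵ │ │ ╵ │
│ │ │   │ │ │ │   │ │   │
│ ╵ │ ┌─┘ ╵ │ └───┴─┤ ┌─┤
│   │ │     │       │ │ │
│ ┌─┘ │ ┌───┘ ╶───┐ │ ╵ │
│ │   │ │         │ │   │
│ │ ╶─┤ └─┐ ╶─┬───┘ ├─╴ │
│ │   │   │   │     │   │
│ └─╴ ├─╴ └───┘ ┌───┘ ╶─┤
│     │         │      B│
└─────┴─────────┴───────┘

Checking passable neighbors of (5, 7):
Neighbors: (4, 7), (5, 8)
Count: 2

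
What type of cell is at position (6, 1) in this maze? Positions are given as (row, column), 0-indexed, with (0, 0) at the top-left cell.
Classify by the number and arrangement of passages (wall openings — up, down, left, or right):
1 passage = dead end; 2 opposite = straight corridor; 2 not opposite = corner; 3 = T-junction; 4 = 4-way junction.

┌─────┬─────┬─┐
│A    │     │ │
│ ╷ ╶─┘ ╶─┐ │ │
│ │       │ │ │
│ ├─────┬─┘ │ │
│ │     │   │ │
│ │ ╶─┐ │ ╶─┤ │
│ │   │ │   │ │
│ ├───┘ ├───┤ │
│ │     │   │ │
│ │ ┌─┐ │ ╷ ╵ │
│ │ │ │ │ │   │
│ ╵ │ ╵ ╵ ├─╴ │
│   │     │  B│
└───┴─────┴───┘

Checking cell at (6, 1):
Number of passages: 2
Cell type: corner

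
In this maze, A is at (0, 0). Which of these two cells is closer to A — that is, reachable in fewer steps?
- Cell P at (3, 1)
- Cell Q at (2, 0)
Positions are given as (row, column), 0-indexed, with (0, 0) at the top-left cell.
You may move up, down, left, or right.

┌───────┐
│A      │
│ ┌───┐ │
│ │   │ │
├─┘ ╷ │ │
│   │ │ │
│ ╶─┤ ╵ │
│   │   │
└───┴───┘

Shortest path A → P at (3, 1): 14 steps
Shortest path A → Q at (2, 0): 12 steps

Q is closer (12 steps vs 14 steps).

Path to P:

┌───────┐
│A → → ↓│
│ ┌───┐ │
│ │↓ ↰│↓│
├─┘ ╷ │ │
│↓ ↲│↑│↓│
│ ╶─┤ ╵ │
│↳ P│↑ ↲│
└───┴───┘

Path to Q:

┌───────┐
│A → → ↓│
│ ┌───┐ │
│ │↓ ↰│↓│
├─┘ ╷ │ │
│Q ↲│↑│↓│
│ ╶─┤ ╵ │
│   │↑ ↲│
└───┴───┘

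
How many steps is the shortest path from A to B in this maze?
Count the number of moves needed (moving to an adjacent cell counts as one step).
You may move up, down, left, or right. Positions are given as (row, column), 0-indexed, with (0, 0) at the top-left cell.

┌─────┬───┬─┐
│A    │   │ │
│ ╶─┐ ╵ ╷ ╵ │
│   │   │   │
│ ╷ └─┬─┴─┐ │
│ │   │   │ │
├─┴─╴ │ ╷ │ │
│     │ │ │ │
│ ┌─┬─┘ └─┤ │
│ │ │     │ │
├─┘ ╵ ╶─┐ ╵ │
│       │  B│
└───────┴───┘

Using BFS to find shortest path:
Start: (0, 0), End: (5, 5)
Path found:
(0,0) → (0,1) → (0,2) → (1,2) → (1,3) → (0,3) → (0,4) → (1,4) → (1,5) → (2,5) → (3,5) → (4,5) → (5,5)
Number of steps: 12

Solution:

┌─────┬───┬─┐
│A → ↓│↱ ↓│ │
│ ╶─┐ ╵ ╷ ╵ │
│   │↳ ↑│↳ ↓│
│ ╷ └─┬─┴─┐ │
│ │   │   │↓│
├─┴─╴ │ ╷ │ │
│     │ │ │↓│
│ ┌─┬─┘ └─┤ │
│ │ │     │↓│
├─┘ ╵ ╶─┐ ╵ │
│       │  B│
└───────┴───┘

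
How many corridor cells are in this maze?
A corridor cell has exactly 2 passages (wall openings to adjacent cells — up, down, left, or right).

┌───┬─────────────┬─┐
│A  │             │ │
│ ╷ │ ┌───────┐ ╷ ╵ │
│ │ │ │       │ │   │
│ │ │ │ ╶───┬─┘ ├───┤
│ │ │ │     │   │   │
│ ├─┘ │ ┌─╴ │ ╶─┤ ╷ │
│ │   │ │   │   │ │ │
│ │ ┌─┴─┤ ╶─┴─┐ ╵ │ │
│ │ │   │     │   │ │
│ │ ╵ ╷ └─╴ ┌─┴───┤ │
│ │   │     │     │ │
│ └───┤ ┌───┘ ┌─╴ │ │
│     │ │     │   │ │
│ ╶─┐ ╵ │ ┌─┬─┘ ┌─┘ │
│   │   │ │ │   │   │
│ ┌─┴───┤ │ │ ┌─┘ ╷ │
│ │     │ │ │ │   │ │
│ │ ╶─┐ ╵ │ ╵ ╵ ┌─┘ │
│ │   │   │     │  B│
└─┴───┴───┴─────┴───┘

Counting cells with exactly 2 passages:
Total corridor cells: 82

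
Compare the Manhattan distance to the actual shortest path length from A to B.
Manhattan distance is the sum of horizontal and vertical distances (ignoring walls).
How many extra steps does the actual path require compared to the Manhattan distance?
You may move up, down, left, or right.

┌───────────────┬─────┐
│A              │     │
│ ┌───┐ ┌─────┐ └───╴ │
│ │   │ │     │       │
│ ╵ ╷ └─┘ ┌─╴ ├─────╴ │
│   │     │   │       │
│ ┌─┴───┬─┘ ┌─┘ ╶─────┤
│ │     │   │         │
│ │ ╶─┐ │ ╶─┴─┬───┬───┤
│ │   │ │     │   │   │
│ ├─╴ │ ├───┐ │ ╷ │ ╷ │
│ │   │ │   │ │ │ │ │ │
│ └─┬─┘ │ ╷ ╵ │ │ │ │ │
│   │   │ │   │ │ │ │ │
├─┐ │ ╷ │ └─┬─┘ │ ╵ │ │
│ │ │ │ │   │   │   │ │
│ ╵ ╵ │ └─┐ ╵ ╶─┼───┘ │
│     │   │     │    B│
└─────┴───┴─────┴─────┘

Manhattan distance: |8 - 0| + |10 - 0| = 18
Actual path length: 46
Extra steps: 46 - 18 = 28

Solution:

┌───────────────┬─────┐
│A              │     │
│ ┌───┐ ┌─────┐ └───╴ │
│↓│↱ ↓│ │↱ → ↓│       │
│ ╵ ╷ └─┘ ┌─╴ ├─────╴ │
│↳ ↑│↳ → ↑│↓ ↲│       │
│ ┌─┴───┬─┘ ┌─┘ ╶─────┤
│ │     │↓ ↲│         │
│ │ ╶─┐ │ ╶─┴─┬───┬───┤
│ │   │ │↳ → ↓│↱ ↓│↱ ↓│
│ ├─╴ │ ├───┐ │ ╷ │ ╷ │
│ │   │ │↓ ↰│↓│↑│↓│↑│↓│
│ └─┬─┘ │ ╷ ╵ │ │ │ │ │
│   │   │↓│↑ ↲│↑│↓│↑│↓│
├─┐ │ ╷ │ └─┬─┘ │ ╵ │ │
│ │ │ │ │↳ ↓│↱ ↑│↳ ↑│↓│
│ ╵ ╵ │ └─┐ ╵ ╶─┼───┘ │
│     │   │↳ ↑  │    B│
└─────┴───┴─────┴─────┘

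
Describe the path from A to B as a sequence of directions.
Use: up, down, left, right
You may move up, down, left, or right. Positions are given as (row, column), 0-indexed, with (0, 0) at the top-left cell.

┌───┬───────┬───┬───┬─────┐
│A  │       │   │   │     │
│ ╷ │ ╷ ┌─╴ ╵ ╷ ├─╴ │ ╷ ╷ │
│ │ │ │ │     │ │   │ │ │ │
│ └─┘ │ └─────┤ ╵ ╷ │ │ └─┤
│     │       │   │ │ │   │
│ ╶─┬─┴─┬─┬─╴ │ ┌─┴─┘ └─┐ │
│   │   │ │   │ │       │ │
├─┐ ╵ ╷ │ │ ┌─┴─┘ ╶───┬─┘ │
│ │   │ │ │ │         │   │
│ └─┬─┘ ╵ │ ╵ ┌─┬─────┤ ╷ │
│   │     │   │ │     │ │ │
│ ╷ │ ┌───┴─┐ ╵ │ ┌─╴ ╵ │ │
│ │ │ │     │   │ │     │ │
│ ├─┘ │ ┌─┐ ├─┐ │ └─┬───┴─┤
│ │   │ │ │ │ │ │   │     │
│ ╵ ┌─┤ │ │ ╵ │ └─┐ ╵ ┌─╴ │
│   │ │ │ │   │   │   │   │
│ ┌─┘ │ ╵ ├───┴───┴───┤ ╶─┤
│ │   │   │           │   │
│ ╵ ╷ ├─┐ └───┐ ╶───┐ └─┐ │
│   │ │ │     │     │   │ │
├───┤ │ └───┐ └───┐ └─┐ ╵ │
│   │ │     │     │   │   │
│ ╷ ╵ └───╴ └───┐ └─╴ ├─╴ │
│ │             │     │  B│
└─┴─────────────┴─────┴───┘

Finding the path and converting it to directions:
Path through cells: (0,0) → (1,0) → (2,0) → (2,1) → (2,2) → (1,2) → (0,2) → (0,3) → (1,3) → (2,3) → (2,4) → (2,5) → (2,6) → (3,6) → (3,5) → (4,5) → (5,5) → (5,6) → (4,6) → (4,7) → (4,8) → (3,8) → (3,9) → (3,10) → (2,10) → (1,10) → (0,10) → (0,11) → (1,11) → (2,11) → (2,12) → (3,12) → (4,12) → (4,11) → (5,11) → (6,11) → (6,10) → (5,10) → (5,9) → (5,8) → (6,8) → (7,8) → (7,9) → (8,9) → (8,10) → (7,10) → (7,11) → (7,12) → (8,12) → (8,11) → (9,11) → (9,12) → (10,12) → (11,12) → (12,12)
Directions: down, down, right, right, up, up, right, down, down, right, right, right, down, left, down, down, right, up, right, right, up, right, right, up, up, up, right, down, down, right, down, down, left, down, down, left, up, left, left, down, down, right, down, right, up, right, right, down, left, down, right, down, down, down

Solution:

┌───┬───────┬───┬───┬─────┐
│A  │↱ ↓    │   │   │↱ ↓  │
│ ╷ │ ╷ ┌─╴ ╵ ╷ ├─╴ │ ╷ ╷ │
│↓│ │↑│↓│     │ │   │↑│↓│ │
│ └─┘ │ └─────┤ ╵ ╷ │ │ └─┤
│↳ → ↑│↳ → → ↓│   │ │↑│↳ ↓│
│ ╶─┬─┴─┬─┬─╴ │ ┌─┴─┘ └─┐ │
│   │   │ │↓ ↲│ │↱ → ↑  │↓│
├─┐ ╵ ╷ │ │ ┌─┴─┘ ╶───┬─┘ │
│ │   │ │ │↓│↱ → ↑    │↓ ↲│
│ └─┬─┘ ╵ │ ╵ ┌─┬─────┤ ╷ │
│   │     │↳ ↑│ │↓ ← ↰│↓│ │
│ ╷ │ ┌───┴─┐ ╵ │ ┌─╴ ╵ │ │
│ │ │ │     │   │↓│  ↑ ↲│ │
│ ├─┘ │ ┌─┐ ├─┐ │ └─┬───┴─┤
│ │   │ │ │ │ │ │↳ ↓│↱ → ↓│
│ ╵ ┌─┤ │ │ ╵ │ └─┐ ╵ ┌─╴ │
│   │ │ │ │   │   │↳ ↑│↓ ↲│
│ ┌─┘ │ ╵ ├───┴───┴───┤ ╶─┤
│ │   │   │           │↳ ↓│
│ ╵ ╷ ├─┐ └───┐ ╶───┐ └─┐ │
│   │ │ │     │     │   │↓│
├───┤ │ └───┐ └───┐ └─┐ ╵ │
│   │ │     │     │   │  ↓│
│ ╷ ╵ └───╴ └───┐ └─╴ ├─╴ │
│ │             │     │  B│
└─┴─────────────┴─────┴───┘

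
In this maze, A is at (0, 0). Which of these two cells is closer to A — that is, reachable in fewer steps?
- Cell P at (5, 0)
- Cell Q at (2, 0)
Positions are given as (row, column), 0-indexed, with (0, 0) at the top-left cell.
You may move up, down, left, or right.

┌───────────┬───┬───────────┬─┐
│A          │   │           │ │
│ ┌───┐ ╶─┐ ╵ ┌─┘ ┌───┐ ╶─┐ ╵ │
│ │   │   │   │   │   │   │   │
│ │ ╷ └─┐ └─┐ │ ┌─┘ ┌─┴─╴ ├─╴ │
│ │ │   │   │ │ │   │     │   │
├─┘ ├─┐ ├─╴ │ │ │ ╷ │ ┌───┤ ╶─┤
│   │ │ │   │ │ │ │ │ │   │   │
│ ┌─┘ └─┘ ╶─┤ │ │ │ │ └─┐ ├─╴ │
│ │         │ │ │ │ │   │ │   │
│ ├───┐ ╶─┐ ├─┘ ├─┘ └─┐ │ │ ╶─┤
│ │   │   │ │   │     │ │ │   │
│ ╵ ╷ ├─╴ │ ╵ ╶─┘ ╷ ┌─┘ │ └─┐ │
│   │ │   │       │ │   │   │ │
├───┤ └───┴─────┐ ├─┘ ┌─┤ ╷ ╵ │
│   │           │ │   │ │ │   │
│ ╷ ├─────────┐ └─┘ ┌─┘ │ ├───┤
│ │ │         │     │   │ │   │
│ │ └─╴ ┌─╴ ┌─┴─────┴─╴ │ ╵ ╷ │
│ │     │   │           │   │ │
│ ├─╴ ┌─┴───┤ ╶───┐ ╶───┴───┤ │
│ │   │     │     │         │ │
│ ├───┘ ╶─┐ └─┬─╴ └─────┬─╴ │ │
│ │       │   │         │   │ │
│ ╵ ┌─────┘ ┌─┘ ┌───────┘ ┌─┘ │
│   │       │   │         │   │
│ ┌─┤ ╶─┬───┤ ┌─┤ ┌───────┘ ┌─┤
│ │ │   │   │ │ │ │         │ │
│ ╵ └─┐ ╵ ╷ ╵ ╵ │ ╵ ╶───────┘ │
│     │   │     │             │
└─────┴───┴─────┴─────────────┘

Shortest path A → P at (5, 0): 53 steps
Shortest path A → Q at (2, 0): 2 steps

Q is closer (2 steps vs 53 steps).

Path to P:

┌───────────┬───┬───────────┬─┐
│A → → ↓    │   │↱ → → ↓    │ │
│ ┌───┐ ╶─┐ ╵ ┌─┘ ┌───┐ ╶─┐ ╵ │
│ │   │↳ ↓│   │↱ ↑│   │↳ ↓│   │
│ │ ╷ └─┐ └─┐ │ ┌─┘ ┌─┴─╴ ├─╴ │
│ │ │   │↳ ↓│ │↑│   │↓ ← ↲│   │
├─┘ ├─┐ ├─╴ │ │ │ ╷ │ ┌───┤ ╶─┤
│   │ │ │↓ ↲│ │↑│ │ │↓│   │   │
│ ┌─┘ └─┘ ╶─┤ │ │ │ │ └─┐ ├─╴ │
│ │      ↳ ↓│ │↑│ │ │↳ ↓│ │   │
│ ├───┐ ╶─┐ ├─┘ ├─┘ └─┐ │ │ ╶─┤
│P│↓ ↰│   │↓│↱ ↑│     │↓│ │   │
│ ╵ ╷ ├─╴ │ ╵ ╶─┘ ╷ ┌─┘ │ └─┐ │
│↑ ↲│↑│   │↳ ↑    │ │↓ ↲│   │ │
├───┤ └───┴─────┐ ├─┘ ┌─┤ ╷ ╵ │
│   │↑ ← ← ← ← ↰│ │↓ ↲│ │ │   │
│ ╷ ├─────────┐ └─┘ ┌─┘ │ ├───┤
│ │ │         │↑ ← ↲│   │ │   │
│ │ └─╴ ┌─╴ ┌─┴─────┴─╴ │ ╵ ╷ │
│ │     │   │           │   │ │
│ ├─╴ ┌─┴───┤ ╶───┐ ╶───┴───┤ │
│ │   │     │     │         │ │
│ ├───┘ ╶─┐ └─┬─╴ └─────┬─╴ │ │
│ │       │   │         │   │ │
│ ╵ ┌─────┘ ┌─┘ ┌───────┘ ┌─┘ │
│   │       │   │         │   │
│ ┌─┤ ╶─┬───┤ ┌─┤ ┌───────┘ ┌─┤
│ │ │   │   │ │ │ │         │ │
│ ╵ └─┐ ╵ ╷ ╵ ╵ │ ╵ ╶───────┘ │
│     │   │     │             │
└─────┴───┴─────┴─────────────┘

Path to Q:

┌───────────┬───┬───────────┬─┐
│A          │   │           │ │
│ ┌───┐ ╶─┐ ╵ ┌─┘ ┌───┐ ╶─┐ ╵ │
│↓│   │   │   │   │   │   │   │
│ │ ╷ └─┐ └─┐ │ ┌─┘ ┌─┴─╴ ├─╴ │
│Q│ │   │   │ │ │   │     │   │
├─┘ ├─┐ ├─╴ │ │ │ ╷ │ ┌───┤ ╶─┤
│   │ │ │   │ │ │ │ │ │   │   │
│ ┌─┘ └─┘ ╶─┤ │ │ │ │ └─┐ ├─╴ │
│ │         │ │ │ │ │   │ │   │
│ ├───┐ ╶─┐ ├─┘ ├─┘ └─┐ │ │ ╶─┤
│ │   │   │ │   │     │ │ │   │
│ ╵ ╷ ├─╴ │ ╵ ╶─┘ ╷ ┌─┘ │ └─┐ │
│   │ │   │       │ │   │   │ │
├───┤ └───┴─────┐ ├─┘ ┌─┤ ╷ ╵ │
│   │           │ │   │ │ │   │
│ ╷ ├─────────┐ └─┘ ┌─┘ │ ├───┤
│ │ │         │     │   │ │   │
│ │ └─╴ ┌─╴ ┌─┴─────┴─╴ │ ╵ ╷ │
│ │     │   │           │   │ │
│ ├─╴ ┌─┴───┤ ╶───┐ ╶───┴───┤ │
│ │   │     │     │         │ │
│ ├───┘ ╶─┐ └─┬─╴ └─────┬─╴ │ │
│ │       │   │         │   │ │
│ ╵ ┌─────┘ ┌─┘ ┌───────┘ ┌─┘ │
│   │       │   │         │   │
│ ┌─┤ ╶─┬───┤ ┌─┤ ┌───────┘ ┌─┤
│ │ │   │   │ │ │ │         │ │
│ ╵ └─┐ ╵ ╷ ╵ ╵ │ ╵ ╶───────┘ │
│     │   │     │             │
└─────┴───┴─────┴─────────────┘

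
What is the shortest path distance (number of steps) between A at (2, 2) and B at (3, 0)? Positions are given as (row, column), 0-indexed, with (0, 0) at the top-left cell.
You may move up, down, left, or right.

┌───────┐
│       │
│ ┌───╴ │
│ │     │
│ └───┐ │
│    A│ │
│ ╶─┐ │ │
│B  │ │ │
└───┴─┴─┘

Finding path from (2, 2) to (3, 0):
Path: (2,2) → (2,1) → (2,0) → (3,0)
Distance: 3 steps

Solution:

┌───────┐
│       │
│ ┌───╴ │
│ │     │
│ └───┐ │
│↓ ← A│ │
│ ╶─┐ │ │
│B  │ │ │
└───┴─┴─┘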